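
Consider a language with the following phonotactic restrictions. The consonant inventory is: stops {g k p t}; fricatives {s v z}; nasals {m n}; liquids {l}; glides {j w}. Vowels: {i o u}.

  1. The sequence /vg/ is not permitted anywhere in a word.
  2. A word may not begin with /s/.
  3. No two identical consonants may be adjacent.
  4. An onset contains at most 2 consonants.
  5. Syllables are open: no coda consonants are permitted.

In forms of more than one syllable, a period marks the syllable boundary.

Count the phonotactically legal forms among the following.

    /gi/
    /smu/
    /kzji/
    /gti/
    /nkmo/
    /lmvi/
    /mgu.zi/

3

/gi/ — σ1 onset /g/, coda /∅/ ok → phonotactically legal
/smu/ — violates constraint 2: word begins with /s/ → phonotactically illegal
/kzji/ — violates constraint 4: syllable 1 onset /kzj/ has 3 consonants (> 2) → phonotactically illegal
/gti/ — σ1 onset /gt/ (2C), coda /∅/ ok → phonotactically legal
/nkmo/ — violates constraint 4: syllable 1 onset /nkm/ has 3 consonants (> 2) → phonotactically illegal
/lmvi/ — violates constraint 4: syllable 1 onset /lmv/ has 3 consonants (> 2) → phonotactically illegal
/mgu.zi/ — σ1 onset /mg/ (2C), coda /∅/ ok; σ2 onset /z/, coda /∅/ ok → phonotactically legal
Phonotactically legal: /gi/, /gti/, /mgu.zi/ → 3.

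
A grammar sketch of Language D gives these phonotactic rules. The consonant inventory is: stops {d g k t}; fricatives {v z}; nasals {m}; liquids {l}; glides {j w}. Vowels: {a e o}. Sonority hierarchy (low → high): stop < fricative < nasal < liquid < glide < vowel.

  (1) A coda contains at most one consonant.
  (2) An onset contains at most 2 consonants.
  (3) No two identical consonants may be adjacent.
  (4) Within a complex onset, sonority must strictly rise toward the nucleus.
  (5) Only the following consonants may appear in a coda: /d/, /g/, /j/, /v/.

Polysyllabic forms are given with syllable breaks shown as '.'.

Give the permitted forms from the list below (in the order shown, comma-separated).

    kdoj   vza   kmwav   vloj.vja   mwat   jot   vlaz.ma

vloj.vja

kdoj — violates constraint 4: syllable 1 onset /kd/: /k/ (stop, 1) → /d/ (stop, 1) does not rise → not permitted
vza — violates constraint 4: syllable 1 onset /vz/: /v/ (fricative, 2) → /z/ (fricative, 2) does not rise → not permitted
kmwav — violates constraint 2: syllable 1 onset /kmw/ has 3 consonants (> 2) → not permitted
vloj.vja — σ1 onset /vl/ (2→4 rises), coda /j/ ok; σ2 onset /vj/ (2→5 rises), coda /∅/ ok → permitted
mwat — violates constraint 5: syllable 1 coda contains /t/, which is not a licensed coda consonant → not permitted
jot — violates constraint 5: syllable 1 coda contains /t/, which is not a licensed coda consonant → not permitted
vlaz.ma — violates constraint 5: syllable 1 coda contains /z/, which is not a licensed coda consonant → not permitted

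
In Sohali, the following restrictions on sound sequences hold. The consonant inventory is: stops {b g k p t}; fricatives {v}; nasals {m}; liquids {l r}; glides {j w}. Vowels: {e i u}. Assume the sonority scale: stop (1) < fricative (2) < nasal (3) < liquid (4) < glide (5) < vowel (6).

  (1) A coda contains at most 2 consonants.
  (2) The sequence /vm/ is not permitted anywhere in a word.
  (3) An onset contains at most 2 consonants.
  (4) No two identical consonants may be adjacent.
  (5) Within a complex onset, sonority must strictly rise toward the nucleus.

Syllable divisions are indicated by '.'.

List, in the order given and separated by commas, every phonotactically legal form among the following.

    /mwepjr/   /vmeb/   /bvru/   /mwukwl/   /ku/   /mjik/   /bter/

/mwepjr/ — violates constraint 1: syllable 1 coda /pjr/ has 3 consonants (> 2) → phonotactically illegal
/vmeb/ — violates constraint 2: contains banned sequence /vm/ → phonotactically illegal
/bvru/ — violates constraint 3: syllable 1 onset /bvr/ has 3 consonants (> 2) → phonotactically illegal
/mwukwl/ — violates constraint 1: syllable 1 coda /kwl/ has 3 consonants (> 2) → phonotactically illegal
/ku/ — σ1 onset /k/, coda /∅/ ok → phonotactically legal
/mjik/ — σ1 onset /mj/ (3→5 rises), coda /k/ ok → phonotactically legal
/bter/ — violates constraint 5: syllable 1 onset /bt/: /b/ (stop, 1) → /t/ (stop, 1) does not rise → phonotactically illegal

/ku/, /mjik/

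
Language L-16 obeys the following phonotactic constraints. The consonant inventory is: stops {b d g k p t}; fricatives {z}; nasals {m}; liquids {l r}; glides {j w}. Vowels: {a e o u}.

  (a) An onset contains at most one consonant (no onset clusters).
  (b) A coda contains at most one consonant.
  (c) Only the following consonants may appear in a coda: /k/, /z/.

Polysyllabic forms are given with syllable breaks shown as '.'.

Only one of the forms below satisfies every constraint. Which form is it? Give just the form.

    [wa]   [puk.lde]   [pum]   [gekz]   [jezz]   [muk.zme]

[wa] — σ1 onset /w/, coda /∅/ ok → well-formed
[puk.lde] — violates constraint (a): syllable 2 onset /ld/ has 2 consonants (> 1) → ill-formed
[pum] — violates constraint (c): syllable 1 coda contains /m/, which is not a licensed coda consonant → ill-formed
[gekz] — violates constraint (b): syllable 1 coda /kz/ has 2 consonants (> 1) → ill-formed
[jezz] — violates constraint (b): syllable 1 coda /zz/ has 2 consonants (> 1) → ill-formed
[muk.zme] — violates constraint (a): syllable 2 onset /zm/ has 2 consonants (> 1) → ill-formed

[wa]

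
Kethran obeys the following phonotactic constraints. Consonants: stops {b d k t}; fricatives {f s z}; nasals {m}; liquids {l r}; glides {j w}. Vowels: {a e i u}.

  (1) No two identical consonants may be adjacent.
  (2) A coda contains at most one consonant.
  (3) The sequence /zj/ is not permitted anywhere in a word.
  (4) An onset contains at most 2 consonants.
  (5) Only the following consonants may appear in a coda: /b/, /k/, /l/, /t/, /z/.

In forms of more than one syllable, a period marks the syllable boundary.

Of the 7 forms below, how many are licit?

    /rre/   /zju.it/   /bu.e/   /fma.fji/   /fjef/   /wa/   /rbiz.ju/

/rre/ — violates constraint 1: adjacent identical consonants /rr/ → illicit
/zju.it/ — violates constraint 3: contains banned sequence /zj/ → illicit
/bu.e/ — σ1 onset /b/, coda /∅/ ok; σ2 onset /∅/, coda /∅/ ok → licit
/fma.fji/ — σ1 onset /fm/ (2C), coda /∅/ ok; σ2 onset /fj/ (2C), coda /∅/ ok → licit
/fjef/ — violates constraint 5: syllable 1 coda contains /f/, which is not a licensed coda consonant → illicit
/wa/ — σ1 onset /w/, coda /∅/ ok → licit
/rbiz.ju/ — violates constraint 3: contains banned sequence /zj/ → illicit
Licit: /bu.e/, /fma.fji/, /wa/ → 3.

3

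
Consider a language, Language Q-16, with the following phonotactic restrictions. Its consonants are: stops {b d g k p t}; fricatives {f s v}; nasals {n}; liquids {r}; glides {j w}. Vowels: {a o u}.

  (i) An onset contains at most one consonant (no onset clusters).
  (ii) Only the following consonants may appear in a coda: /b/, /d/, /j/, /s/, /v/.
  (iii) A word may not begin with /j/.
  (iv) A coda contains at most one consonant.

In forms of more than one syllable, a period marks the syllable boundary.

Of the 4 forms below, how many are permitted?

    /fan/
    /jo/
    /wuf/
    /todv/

0

/fan/ — violates constraint (ii): syllable 1 coda contains /n/, which is not a licensed coda consonant → not permitted
/jo/ — violates constraint (iii): word begins with /j/ → not permitted
/wuf/ — violates constraint (ii): syllable 1 coda contains /f/, which is not a licensed coda consonant → not permitted
/todv/ — violates constraint (iv): syllable 1 coda /dv/ has 2 consonants (> 1) → not permitted
No form is permitted → 0.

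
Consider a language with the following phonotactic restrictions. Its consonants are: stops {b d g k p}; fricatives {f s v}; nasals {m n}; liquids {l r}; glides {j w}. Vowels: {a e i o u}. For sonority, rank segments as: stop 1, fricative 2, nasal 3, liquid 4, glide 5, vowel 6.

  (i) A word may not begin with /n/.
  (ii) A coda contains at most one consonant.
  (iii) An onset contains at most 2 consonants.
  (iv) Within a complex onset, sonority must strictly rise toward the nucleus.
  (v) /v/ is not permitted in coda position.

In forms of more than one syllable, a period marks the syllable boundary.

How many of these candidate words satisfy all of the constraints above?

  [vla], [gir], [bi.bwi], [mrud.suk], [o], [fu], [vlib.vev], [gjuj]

[vla] — σ1 onset /vl/ (2→4 rises), coda /∅/ ok → permitted
[gir] — σ1 onset /g/, coda /r/ ok → permitted
[bi.bwi] — σ1 onset /b/, coda /∅/ ok; σ2 onset /bw/ (1→5 rises), coda /∅/ ok → permitted
[mrud.suk] — σ1 onset /mr/ (3→4 rises), coda /d/ ok; σ2 onset /s/, coda /k/ ok → permitted
[o] — σ1 onset /∅/, coda /∅/ ok → permitted
[fu] — σ1 onset /f/, coda /∅/ ok → permitted
[vlib.vev] — violates constraint (v): syllable 2 coda contains /v/ → not permitted
[gjuj] — σ1 onset /gj/ (1→5 rises), coda /j/ ok → permitted
Permitted: [vla], [gir], [bi.bwi], [mrud.suk], [o], [fu], [gjuj] → 7.

7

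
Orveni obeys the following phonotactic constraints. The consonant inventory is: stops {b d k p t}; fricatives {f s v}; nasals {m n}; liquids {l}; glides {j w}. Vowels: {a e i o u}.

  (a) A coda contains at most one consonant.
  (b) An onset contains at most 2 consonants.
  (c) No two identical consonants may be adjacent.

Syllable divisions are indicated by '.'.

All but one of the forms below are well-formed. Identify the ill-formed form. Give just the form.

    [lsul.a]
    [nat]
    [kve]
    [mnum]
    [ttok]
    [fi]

[ttok]

[lsul.a] — σ1 onset /ls/ (2C), coda /l/ ok; σ2 onset /∅/, coda /∅/ ok → well-formed
[nat] — σ1 onset /n/, coda /t/ ok → well-formed
[kve] — σ1 onset /kv/ (2C), coda /∅/ ok → well-formed
[mnum] — σ1 onset /mn/ (2C), coda /m/ ok → well-formed
[ttok] — violates constraint (c): adjacent identical consonants /tt/ → ill-formed
[fi] — σ1 onset /f/, coda /∅/ ok → well-formed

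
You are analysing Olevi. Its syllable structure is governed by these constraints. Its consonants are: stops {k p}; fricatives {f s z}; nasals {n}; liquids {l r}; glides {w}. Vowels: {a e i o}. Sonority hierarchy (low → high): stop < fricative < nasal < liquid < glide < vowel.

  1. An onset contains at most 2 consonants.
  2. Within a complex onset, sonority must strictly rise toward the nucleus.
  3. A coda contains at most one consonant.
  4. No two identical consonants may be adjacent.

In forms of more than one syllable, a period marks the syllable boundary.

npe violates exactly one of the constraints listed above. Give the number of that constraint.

2

npe: syllable 1 onset /np/: /n/ (nasal, 3) → /p/ (stop, 1) does not rise.
This is a violation of constraint 2: "Within a complex onset, sonority must strictly rise toward the nucleus."
The remaining constraints (1, 3, 4) are satisfied.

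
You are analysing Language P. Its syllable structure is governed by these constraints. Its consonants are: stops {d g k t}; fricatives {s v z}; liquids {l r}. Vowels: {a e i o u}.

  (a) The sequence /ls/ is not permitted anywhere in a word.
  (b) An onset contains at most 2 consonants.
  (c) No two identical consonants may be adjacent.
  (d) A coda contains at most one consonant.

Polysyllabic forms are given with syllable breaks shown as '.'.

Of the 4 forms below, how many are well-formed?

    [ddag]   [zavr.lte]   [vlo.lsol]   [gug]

[ddag] — violates constraint (c): adjacent identical consonants /dd/ → ill-formed
[zavr.lte] — violates constraint (d): syllable 1 coda /vr/ has 2 consonants (> 1) → ill-formed
[vlo.lsol] — violates constraint (a): contains banned sequence /ls/ → ill-formed
[gug] — σ1 onset /g/, coda /g/ ok → well-formed
Well-formed: [gug] → 1.

1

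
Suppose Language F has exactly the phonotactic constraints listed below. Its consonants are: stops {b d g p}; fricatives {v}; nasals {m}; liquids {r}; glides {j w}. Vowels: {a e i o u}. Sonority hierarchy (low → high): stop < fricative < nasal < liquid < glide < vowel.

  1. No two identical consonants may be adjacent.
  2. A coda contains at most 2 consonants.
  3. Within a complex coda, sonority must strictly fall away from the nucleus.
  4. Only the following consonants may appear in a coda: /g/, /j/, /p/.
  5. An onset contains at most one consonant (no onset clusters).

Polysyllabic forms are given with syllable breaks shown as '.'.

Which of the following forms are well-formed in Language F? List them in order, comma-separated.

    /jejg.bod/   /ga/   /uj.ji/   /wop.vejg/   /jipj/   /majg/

/ga/, /wop.vejg/, /majg/

/jejg.bod/ — violates constraint 4: syllable 2 coda contains /d/, which is not a licensed coda consonant → ill-formed
/ga/ — σ1 onset /g/, coda /∅/ ok → well-formed
/uj.ji/ — violates constraint 1: adjacent identical consonants /jj/ → ill-formed
/wop.vejg/ — σ1 onset /w/, coda /p/ ok; σ2 onset /v/, coda /jg/ (5→1 falls) ok → well-formed
/jipj/ — violates constraint 3: syllable 1 coda /pj/: /p/ (stop, 1) → /j/ (glide, 5) does not fall → ill-formed
/majg/ — σ1 onset /m/, coda /jg/ (5→1 falls) ok → well-formed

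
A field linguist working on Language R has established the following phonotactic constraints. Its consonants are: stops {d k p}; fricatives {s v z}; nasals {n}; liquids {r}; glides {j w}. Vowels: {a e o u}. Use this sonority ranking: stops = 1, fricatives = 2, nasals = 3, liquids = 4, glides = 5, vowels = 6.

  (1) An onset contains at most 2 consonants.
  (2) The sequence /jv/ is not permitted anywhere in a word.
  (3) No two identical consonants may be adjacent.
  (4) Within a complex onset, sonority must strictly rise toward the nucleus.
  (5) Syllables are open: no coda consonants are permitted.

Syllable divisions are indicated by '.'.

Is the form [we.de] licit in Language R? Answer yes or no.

[we.de] — σ1 onset /w/, coda /∅/ ok; σ2 onset /d/, coda /∅/ ok → licit

yes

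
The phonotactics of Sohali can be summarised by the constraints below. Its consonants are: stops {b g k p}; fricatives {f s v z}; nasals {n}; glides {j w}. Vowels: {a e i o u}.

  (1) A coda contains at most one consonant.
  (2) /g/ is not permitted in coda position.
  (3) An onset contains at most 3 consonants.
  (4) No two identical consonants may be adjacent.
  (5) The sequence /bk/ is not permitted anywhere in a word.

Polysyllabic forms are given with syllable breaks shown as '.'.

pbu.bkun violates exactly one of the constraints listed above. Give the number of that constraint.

pbu.bkun: contains banned sequence /bk/.
This is a violation of constraint 5: "The sequence /bk/ is not permitted anywhere in a word."
The remaining constraints (1, 2, 3, 4) are satisfied.

5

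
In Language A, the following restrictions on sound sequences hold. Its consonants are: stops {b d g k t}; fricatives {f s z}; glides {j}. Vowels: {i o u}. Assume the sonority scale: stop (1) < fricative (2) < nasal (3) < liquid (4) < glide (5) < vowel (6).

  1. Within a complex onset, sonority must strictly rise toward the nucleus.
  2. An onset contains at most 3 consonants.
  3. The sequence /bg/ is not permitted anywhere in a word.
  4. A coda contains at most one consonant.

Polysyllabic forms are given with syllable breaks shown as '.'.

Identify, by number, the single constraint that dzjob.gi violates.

3

dzjob.gi: contains banned sequence /bg/.
This is a violation of constraint 3: "The sequence /bg/ is not permitted anywhere in a word."
The remaining constraints (1, 2, 4) are satisfied.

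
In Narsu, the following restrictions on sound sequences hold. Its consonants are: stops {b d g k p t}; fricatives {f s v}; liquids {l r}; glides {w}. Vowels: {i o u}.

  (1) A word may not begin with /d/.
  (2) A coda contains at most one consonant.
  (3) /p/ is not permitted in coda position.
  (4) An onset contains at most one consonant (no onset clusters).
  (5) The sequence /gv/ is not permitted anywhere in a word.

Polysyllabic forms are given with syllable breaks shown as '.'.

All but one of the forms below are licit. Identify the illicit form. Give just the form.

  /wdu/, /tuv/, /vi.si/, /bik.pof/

/wdu/ — violates constraint 4: syllable 1 onset /wd/ has 2 consonants (> 1) → illicit
/tuv/ — σ1 onset /t/, coda /v/ ok → licit
/vi.si/ — σ1 onset /v/, coda /∅/ ok; σ2 onset /s/, coda /∅/ ok → licit
/bik.pof/ — σ1 onset /b/, coda /k/ ok; σ2 onset /p/, coda /f/ ok → licit

/wdu/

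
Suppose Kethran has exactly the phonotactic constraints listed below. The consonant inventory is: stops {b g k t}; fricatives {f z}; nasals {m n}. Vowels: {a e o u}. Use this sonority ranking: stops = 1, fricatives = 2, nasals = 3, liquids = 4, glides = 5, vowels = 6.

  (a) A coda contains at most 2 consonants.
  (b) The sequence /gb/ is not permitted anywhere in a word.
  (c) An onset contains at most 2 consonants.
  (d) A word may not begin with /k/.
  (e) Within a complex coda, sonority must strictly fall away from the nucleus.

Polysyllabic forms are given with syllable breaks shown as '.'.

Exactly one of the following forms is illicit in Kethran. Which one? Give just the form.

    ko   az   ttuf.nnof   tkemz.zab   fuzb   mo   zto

ko

ko — violates constraint (d): word begins with /k/ → illicit
az — σ1 onset /∅/, coda /z/ ok → licit
ttuf.nnof — σ1 onset /tt/ (2C), coda /f/ ok; σ2 onset /nn/ (2C), coda /f/ ok → licit
tkemz.zab — σ1 onset /tk/ (2C), coda /mz/ (3→2 falls) ok; σ2 onset /z/, coda /b/ ok → licit
fuzb — σ1 onset /f/, coda /zb/ (2→1 falls) ok → licit
mo — σ1 onset /m/, coda /∅/ ok → licit
zto — σ1 onset /zt/ (2C), coda /∅/ ok → licit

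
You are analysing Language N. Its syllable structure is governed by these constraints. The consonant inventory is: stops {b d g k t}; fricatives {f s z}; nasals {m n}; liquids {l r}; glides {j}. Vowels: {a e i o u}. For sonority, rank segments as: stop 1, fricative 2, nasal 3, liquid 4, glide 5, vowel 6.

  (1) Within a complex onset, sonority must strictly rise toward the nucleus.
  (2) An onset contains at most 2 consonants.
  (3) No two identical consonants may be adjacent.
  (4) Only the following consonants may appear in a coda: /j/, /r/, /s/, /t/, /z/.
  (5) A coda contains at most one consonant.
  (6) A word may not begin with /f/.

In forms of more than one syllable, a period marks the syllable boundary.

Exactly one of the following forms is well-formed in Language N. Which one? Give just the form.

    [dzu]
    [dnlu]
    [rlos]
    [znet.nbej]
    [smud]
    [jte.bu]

[dzu] — σ1 onset /dz/ (1→2 rises), coda /∅/ ok → well-formed
[dnlu] — violates constraint 2: syllable 1 onset /dnl/ has 3 consonants (> 2) → ill-formed
[rlos] — violates constraint 1: syllable 1 onset /rl/: /r/ (liquid, 4) → /l/ (liquid, 4) does not rise → ill-formed
[znet.nbej] — violates constraint 1: syllable 2 onset /nb/: /n/ (nasal, 3) → /b/ (stop, 1) does not rise → ill-formed
[smud] — violates constraint 4: syllable 1 coda contains /d/, which is not a licensed coda consonant → ill-formed
[jte.bu] — violates constraint 1: syllable 1 onset /jt/: /j/ (glide, 5) → /t/ (stop, 1) does not rise → ill-formed

[dzu]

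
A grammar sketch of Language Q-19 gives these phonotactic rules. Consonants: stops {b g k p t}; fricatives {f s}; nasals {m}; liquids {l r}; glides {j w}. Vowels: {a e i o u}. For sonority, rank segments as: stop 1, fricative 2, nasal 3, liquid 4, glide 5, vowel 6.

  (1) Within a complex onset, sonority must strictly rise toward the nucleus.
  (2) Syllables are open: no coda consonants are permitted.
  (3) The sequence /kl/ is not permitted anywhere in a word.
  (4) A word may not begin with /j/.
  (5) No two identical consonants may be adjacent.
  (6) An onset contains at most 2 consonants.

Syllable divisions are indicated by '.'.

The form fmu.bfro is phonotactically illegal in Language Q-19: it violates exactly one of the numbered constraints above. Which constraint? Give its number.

fmu.bfro: syllable 2 onset /bfr/ has 3 consonants (> 2).
This is a violation of constraint 6: "An onset contains at most 2 consonants."
The remaining constraints (1, 2, 3, 4, 5) are satisfied.

6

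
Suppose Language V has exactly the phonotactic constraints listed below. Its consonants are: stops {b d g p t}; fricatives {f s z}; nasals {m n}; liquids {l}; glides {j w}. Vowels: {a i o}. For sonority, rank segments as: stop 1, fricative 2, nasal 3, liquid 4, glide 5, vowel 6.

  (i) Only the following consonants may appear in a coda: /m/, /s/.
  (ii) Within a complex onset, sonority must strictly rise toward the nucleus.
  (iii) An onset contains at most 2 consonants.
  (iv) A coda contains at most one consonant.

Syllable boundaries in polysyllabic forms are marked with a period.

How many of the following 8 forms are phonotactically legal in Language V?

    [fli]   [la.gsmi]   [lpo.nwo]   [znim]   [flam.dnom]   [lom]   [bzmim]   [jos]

5

[fli] — σ1 onset /fl/ (2→4 rises), coda /∅/ ok → phonotactically legal
[la.gsmi] — violates constraint (iii): syllable 2 onset /gsm/ has 3 consonants (> 2) → phonotactically illegal
[lpo.nwo] — violates constraint (ii): syllable 1 onset /lp/: /l/ (liquid, 4) → /p/ (stop, 1) does not rise → phonotactically illegal
[znim] — σ1 onset /zn/ (2→3 rises), coda /m/ ok → phonotactically legal
[flam.dnom] — σ1 onset /fl/ (2→4 rises), coda /m/ ok; σ2 onset /dn/ (1→3 rises), coda /m/ ok → phonotactically legal
[lom] — σ1 onset /l/, coda /m/ ok → phonotactically legal
[bzmim] — violates constraint (iii): syllable 1 onset /bzm/ has 3 consonants (> 2) → phonotactically illegal
[jos] — σ1 onset /j/, coda /s/ ok → phonotactically legal
Phonotactically legal: [fli], [znim], [flam.dnom], [lom], [jos] → 5.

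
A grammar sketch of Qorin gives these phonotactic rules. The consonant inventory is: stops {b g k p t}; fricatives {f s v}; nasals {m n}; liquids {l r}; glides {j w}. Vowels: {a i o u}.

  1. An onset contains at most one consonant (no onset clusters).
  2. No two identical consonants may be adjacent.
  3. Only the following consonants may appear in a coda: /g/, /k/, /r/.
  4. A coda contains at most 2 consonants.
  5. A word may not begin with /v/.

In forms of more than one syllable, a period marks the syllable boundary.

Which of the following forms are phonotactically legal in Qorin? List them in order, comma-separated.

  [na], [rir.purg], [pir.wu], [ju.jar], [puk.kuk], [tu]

[na] — σ1 onset /n/, coda /∅/ ok → phonotactically legal
[rir.purg] — σ1 onset /r/, coda /r/ ok; σ2 onset /p/, coda /rg/ (2C) ok → phonotactically legal
[pir.wu] — σ1 onset /p/, coda /r/ ok; σ2 onset /w/, coda /∅/ ok → phonotactically legal
[ju.jar] — σ1 onset /j/, coda /∅/ ok; σ2 onset /j/, coda /r/ ok → phonotactically legal
[puk.kuk] — violates constraint 2: adjacent identical consonants /kk/ → phonotactically illegal
[tu] — σ1 onset /t/, coda /∅/ ok → phonotactically legal

[na], [rir.purg], [pir.wu], [ju.jar], [tu]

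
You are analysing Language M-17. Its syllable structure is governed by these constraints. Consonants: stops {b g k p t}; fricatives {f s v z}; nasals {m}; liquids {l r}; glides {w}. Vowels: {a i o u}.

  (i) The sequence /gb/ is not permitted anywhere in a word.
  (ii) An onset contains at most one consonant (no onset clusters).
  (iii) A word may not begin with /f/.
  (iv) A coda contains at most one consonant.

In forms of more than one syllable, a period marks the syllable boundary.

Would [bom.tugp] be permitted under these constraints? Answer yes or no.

no

[bom.tugp] — violates constraint (iv): syllable 2 coda /gp/ has 2 consonants (> 1) → not permitted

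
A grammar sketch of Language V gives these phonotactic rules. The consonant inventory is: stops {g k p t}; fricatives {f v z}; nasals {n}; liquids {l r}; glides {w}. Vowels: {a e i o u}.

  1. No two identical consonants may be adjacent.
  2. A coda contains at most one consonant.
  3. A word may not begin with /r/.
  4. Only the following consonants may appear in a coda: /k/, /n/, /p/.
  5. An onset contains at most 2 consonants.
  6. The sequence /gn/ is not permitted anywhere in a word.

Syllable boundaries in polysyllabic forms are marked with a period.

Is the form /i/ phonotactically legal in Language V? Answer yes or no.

yes

/i/ — σ1 onset /∅/, coda /∅/ ok → phonotactically legal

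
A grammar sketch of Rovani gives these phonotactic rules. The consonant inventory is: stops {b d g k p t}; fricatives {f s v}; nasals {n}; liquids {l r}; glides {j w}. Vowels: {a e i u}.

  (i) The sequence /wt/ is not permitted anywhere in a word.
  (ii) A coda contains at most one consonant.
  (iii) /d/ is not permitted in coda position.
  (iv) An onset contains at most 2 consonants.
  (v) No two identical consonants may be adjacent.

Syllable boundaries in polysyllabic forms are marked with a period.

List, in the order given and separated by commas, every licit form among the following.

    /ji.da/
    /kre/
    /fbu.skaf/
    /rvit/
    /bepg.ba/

/ji.da/ — σ1 onset /j/, coda /∅/ ok; σ2 onset /d/, coda /∅/ ok → licit
/kre/ — σ1 onset /kr/ (2C), coda /∅/ ok → licit
/fbu.skaf/ — σ1 onset /fb/ (2C), coda /∅/ ok; σ2 onset /sk/ (2C), coda /f/ ok → licit
/rvit/ — σ1 onset /rv/ (2C), coda /t/ ok → licit
/bepg.ba/ — violates constraint (ii): syllable 1 coda /pg/ has 2 consonants (> 1) → illicit

/ji.da/, /kre/, /fbu.skaf/, /rvit/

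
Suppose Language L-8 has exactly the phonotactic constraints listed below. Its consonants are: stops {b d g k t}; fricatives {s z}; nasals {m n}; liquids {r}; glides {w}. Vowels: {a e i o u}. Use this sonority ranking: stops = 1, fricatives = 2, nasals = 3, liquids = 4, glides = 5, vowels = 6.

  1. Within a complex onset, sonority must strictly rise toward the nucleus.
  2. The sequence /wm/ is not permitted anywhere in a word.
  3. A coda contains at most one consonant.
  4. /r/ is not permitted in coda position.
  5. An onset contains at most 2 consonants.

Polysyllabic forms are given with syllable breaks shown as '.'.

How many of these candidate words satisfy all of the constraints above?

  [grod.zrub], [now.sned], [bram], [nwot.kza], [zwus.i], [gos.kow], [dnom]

7

[grod.zrub] — σ1 onset /gr/ (1→4 rises), coda /d/ ok; σ2 onset /zr/ (2→4 rises), coda /b/ ok → licit
[now.sned] — σ1 onset /n/, coda /w/ ok; σ2 onset /sn/ (2→3 rises), coda /d/ ok → licit
[bram] — σ1 onset /br/ (1→4 rises), coda /m/ ok → licit
[nwot.kza] — σ1 onset /nw/ (3→5 rises), coda /t/ ok; σ2 onset /kz/ (1→2 rises), coda /∅/ ok → licit
[zwus.i] — σ1 onset /zw/ (2→5 rises), coda /s/ ok; σ2 onset /∅/, coda /∅/ ok → licit
[gos.kow] — σ1 onset /g/, coda /s/ ok; σ2 onset /k/, coda /w/ ok → licit
[dnom] — σ1 onset /dn/ (1→3 rises), coda /m/ ok → licit
Licit: [grod.zrub], [now.sned], [bram], [nwot.kza], [zwus.i], [gos.kow], [dnom] → 7.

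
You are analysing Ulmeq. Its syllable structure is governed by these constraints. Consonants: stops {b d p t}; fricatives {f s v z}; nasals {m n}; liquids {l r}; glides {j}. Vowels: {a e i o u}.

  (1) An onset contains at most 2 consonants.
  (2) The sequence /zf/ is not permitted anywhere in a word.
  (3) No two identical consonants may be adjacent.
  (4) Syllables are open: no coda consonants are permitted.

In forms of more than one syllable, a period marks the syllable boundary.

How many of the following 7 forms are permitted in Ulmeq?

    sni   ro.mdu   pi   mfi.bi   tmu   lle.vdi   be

sni — σ1 onset /sn/ (2C), coda /∅/ ok → permitted
ro.mdu — σ1 onset /r/, coda /∅/ ok; σ2 onset /md/ (2C), coda /∅/ ok → permitted
pi — σ1 onset /p/, coda /∅/ ok → permitted
mfi.bi — σ1 onset /mf/ (2C), coda /∅/ ok; σ2 onset /b/, coda /∅/ ok → permitted
tmu — σ1 onset /tm/ (2C), coda /∅/ ok → permitted
lle.vdi — violates constraint 3: adjacent identical consonants /ll/ → not permitted
be — σ1 onset /b/, coda /∅/ ok → permitted
Permitted: sni, ro.mdu, pi, mfi.bi, tmu, be → 6.

6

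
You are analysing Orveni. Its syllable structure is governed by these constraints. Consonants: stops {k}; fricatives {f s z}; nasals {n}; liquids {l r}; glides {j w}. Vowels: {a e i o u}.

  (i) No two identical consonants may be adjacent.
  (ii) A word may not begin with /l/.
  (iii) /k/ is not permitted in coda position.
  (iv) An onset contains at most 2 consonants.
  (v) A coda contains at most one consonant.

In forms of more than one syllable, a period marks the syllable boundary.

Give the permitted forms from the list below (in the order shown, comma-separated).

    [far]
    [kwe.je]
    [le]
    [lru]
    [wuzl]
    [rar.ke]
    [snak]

[far] — σ1 onset /f/, coda /r/ ok → permitted
[kwe.je] — σ1 onset /kw/ (2C), coda /∅/ ok; σ2 onset /j/, coda /∅/ ok → permitted
[le] — violates constraint (ii): word begins with /l/ → not permitted
[lru] — violates constraint (ii): word begins with /l/ → not permitted
[wuzl] — violates constraint (v): syllable 1 coda /zl/ has 2 consonants (> 1) → not permitted
[rar.ke] — σ1 onset /r/, coda /r/ ok; σ2 onset /k/, coda /∅/ ok → permitted
[snak] — violates constraint (iii): syllable 1 coda contains /k/ → not permitted

[far], [kwe.je], [rar.ke]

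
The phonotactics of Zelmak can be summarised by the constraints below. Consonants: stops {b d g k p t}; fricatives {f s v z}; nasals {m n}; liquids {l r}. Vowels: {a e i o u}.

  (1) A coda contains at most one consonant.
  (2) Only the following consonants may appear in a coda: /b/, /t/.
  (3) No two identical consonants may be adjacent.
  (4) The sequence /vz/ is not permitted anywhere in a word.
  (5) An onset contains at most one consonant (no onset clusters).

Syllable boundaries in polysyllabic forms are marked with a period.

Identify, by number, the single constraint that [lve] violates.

[lve]: syllable 1 onset /lv/ has 2 consonants (> 1).
This is a violation of constraint 5: "An onset contains at most one consonant (no onset clusters)."
The remaining constraints (1, 2, 3, 4) are satisfied.

5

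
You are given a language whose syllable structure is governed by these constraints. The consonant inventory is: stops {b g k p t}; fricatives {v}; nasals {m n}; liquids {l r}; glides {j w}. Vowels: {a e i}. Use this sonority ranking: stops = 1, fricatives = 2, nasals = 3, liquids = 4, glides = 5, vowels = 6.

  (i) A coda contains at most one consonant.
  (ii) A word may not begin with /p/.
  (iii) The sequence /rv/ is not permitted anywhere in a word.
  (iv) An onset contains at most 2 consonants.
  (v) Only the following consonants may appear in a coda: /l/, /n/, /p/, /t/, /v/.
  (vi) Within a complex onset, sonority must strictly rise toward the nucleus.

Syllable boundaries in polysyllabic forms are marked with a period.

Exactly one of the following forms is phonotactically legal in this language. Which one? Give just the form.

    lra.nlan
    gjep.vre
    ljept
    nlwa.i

gjep.vre

lra.nlan — violates constraint (vi): syllable 1 onset /lr/: /l/ (liquid, 4) → /r/ (liquid, 4) does not rise → phonotactically illegal
gjep.vre — σ1 onset /gj/ (1→5 rises), coda /p/ ok; σ2 onset /vr/ (2→4 rises), coda /∅/ ok → phonotactically legal
ljept — violates constraint (i): syllable 1 coda /pt/ has 2 consonants (> 1) → phonotactically illegal
nlwa.i — violates constraint (iv): syllable 1 onset /nlw/ has 3 consonants (> 2) → phonotactically illegal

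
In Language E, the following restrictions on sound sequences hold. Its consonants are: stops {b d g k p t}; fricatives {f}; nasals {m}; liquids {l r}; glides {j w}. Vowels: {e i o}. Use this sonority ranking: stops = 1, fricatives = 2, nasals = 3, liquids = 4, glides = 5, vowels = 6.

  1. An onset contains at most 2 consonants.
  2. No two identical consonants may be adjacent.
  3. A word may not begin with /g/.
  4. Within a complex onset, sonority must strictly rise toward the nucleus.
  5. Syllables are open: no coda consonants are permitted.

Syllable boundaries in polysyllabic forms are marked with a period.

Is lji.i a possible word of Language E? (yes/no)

yes

lji.i — σ1 onset /lj/ (4→5 rises), coda /∅/ ok; σ2 onset /∅/, coda /∅/ ok → permitted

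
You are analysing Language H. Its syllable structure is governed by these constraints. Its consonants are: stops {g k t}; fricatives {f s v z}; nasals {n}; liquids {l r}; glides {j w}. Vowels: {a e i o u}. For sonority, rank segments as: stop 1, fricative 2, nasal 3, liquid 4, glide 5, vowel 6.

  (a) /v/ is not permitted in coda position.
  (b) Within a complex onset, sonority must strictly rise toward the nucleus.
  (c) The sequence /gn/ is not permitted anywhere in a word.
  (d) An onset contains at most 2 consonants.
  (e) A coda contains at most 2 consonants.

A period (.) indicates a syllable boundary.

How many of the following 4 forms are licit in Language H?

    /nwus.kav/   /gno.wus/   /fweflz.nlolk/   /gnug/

/nwus.kav/ — violates constraint (a): syllable 2 coda contains /v/ → illicit
/gno.wus/ — violates constraint (c): contains banned sequence /gn/ → illicit
/fweflz.nlolk/ — violates constraint (e): syllable 1 coda /flz/ has 3 consonants (> 2) → illicit
/gnug/ — violates constraint (c): contains banned sequence /gn/ → illicit
No form is licit → 0.

0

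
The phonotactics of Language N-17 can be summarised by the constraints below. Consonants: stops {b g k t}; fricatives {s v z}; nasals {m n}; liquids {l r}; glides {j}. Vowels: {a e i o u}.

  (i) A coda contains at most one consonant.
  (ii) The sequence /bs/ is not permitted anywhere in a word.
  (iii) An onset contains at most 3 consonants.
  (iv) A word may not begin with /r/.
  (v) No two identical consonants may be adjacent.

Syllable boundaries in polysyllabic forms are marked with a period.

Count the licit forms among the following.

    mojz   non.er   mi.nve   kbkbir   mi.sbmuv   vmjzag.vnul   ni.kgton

mojz — violates constraint (i): syllable 1 coda /jz/ has 2 consonants (> 1) → illicit
non.er — σ1 onset /n/, coda /n/ ok; σ2 onset /∅/, coda /r/ ok → licit
mi.nve — σ1 onset /m/, coda /∅/ ok; σ2 onset /nv/ (2C), coda /∅/ ok → licit
kbkbir — violates constraint (iii): syllable 1 onset /kbkb/ has 4 consonants (> 3) → illicit
mi.sbmuv — σ1 onset /m/, coda /∅/ ok; σ2 onset /sbm/ (3C), coda /v/ ok → licit
vmjzag.vnul — violates constraint (iii): syllable 1 onset /vmjz/ has 4 consonants (> 3) → illicit
ni.kgton — σ1 onset /n/, coda /∅/ ok; σ2 onset /kgt/ (3C), coda /n/ ok → licit
Licit: non.er, mi.nve, mi.sbmuv, ni.kgton → 4.

4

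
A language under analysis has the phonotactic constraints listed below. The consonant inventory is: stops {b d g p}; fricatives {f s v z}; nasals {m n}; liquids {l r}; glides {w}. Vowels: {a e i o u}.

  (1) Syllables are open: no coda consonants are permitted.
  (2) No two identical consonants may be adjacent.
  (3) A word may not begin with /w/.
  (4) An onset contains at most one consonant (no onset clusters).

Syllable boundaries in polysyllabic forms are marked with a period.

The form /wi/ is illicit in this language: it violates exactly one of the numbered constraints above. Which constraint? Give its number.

/wi/: word begins with /w/.
This is a violation of constraint 3: "A word may not begin with /w/."
The remaining constraints (1, 2, 4) are satisfied.

3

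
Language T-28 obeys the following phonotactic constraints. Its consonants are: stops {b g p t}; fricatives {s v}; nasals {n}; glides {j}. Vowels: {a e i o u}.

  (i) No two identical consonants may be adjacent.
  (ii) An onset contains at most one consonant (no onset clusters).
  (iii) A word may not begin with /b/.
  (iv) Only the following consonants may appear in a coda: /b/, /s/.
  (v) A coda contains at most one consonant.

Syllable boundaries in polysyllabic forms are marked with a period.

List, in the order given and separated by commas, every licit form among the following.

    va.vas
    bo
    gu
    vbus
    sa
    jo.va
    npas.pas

va.vas — σ1 onset /v/, coda /∅/ ok; σ2 onset /v/, coda /s/ ok → licit
bo — violates constraint (iii): word begins with /b/ → illicit
gu — σ1 onset /g/, coda /∅/ ok → licit
vbus — violates constraint (ii): syllable 1 onset /vb/ has 2 consonants (> 1) → illicit
sa — σ1 onset /s/, coda /∅/ ok → licit
jo.va — σ1 onset /j/, coda /∅/ ok; σ2 onset /v/, coda /∅/ ok → licit
npas.pas — violates constraint (ii): syllable 1 onset /np/ has 2 consonants (> 1) → illicit

va.vas, gu, sa, jo.va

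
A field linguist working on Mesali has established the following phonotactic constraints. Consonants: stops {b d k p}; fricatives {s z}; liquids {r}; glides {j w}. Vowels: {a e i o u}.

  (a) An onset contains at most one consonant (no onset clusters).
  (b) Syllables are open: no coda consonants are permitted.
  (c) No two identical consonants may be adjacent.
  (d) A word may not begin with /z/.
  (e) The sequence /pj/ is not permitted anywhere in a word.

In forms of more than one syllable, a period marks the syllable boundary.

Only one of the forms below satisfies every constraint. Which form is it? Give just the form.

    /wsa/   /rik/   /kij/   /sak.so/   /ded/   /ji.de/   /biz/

/ji.de/

/wsa/ — violates constraint (a): syllable 1 onset /ws/ has 2 consonants (> 1) → ill-formed
/rik/ — violates constraint (b): syllable 1 coda /k/ has 1 consonant (> 0) → ill-formed
/kij/ — violates constraint (b): syllable 1 coda /j/ has 1 consonant (> 0) → ill-formed
/sak.so/ — violates constraint (b): syllable 1 coda /k/ has 1 consonant (> 0) → ill-formed
/ded/ — violates constraint (b): syllable 1 coda /d/ has 1 consonant (> 0) → ill-formed
/ji.de/ — σ1 onset /j/, coda /∅/ ok; σ2 onset /d/, coda /∅/ ok → well-formed
/biz/ — violates constraint (b): syllable 1 coda /z/ has 1 consonant (> 0) → ill-formed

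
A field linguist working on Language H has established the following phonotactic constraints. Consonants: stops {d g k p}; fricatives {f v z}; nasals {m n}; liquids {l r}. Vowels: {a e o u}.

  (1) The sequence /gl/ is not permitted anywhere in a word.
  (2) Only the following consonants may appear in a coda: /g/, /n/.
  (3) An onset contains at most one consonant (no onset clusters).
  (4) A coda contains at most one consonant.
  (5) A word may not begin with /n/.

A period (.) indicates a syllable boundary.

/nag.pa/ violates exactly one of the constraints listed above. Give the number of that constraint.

5

/nag.pa/: word begins with /n/.
This is a violation of constraint 5: "A word may not begin with /n/."
The remaining constraints (1, 2, 3, 4) are satisfied.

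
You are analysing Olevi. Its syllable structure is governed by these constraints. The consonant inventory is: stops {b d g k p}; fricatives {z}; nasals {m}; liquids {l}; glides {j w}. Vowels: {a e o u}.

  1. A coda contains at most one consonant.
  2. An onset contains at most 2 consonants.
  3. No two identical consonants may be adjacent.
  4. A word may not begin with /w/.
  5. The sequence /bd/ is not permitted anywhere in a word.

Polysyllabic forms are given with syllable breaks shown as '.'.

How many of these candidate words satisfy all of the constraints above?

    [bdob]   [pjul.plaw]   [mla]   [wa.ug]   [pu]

3

[bdob] — violates constraint 5: contains banned sequence /bd/ → ill-formed
[pjul.plaw] — σ1 onset /pj/ (2C), coda /l/ ok; σ2 onset /pl/ (2C), coda /w/ ok → well-formed
[mla] — σ1 onset /ml/ (2C), coda /∅/ ok → well-formed
[wa.ug] — violates constraint 4: word begins with /w/ → ill-formed
[pu] — σ1 onset /p/, coda /∅/ ok → well-formed
Well-formed: [pjul.plaw], [mla], [pu] → 3.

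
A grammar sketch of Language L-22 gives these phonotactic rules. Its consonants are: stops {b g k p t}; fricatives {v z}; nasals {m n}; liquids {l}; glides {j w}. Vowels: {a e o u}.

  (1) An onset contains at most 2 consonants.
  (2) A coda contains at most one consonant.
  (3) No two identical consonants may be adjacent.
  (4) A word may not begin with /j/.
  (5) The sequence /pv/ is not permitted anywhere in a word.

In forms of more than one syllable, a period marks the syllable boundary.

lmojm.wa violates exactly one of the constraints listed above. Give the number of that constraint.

2

lmojm.wa: syllable 1 coda /jm/ has 2 consonants (> 1).
This is a violation of constraint 2: "A coda contains at most one consonant."
The remaining constraints (1, 3, 4, 5) are satisfied.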